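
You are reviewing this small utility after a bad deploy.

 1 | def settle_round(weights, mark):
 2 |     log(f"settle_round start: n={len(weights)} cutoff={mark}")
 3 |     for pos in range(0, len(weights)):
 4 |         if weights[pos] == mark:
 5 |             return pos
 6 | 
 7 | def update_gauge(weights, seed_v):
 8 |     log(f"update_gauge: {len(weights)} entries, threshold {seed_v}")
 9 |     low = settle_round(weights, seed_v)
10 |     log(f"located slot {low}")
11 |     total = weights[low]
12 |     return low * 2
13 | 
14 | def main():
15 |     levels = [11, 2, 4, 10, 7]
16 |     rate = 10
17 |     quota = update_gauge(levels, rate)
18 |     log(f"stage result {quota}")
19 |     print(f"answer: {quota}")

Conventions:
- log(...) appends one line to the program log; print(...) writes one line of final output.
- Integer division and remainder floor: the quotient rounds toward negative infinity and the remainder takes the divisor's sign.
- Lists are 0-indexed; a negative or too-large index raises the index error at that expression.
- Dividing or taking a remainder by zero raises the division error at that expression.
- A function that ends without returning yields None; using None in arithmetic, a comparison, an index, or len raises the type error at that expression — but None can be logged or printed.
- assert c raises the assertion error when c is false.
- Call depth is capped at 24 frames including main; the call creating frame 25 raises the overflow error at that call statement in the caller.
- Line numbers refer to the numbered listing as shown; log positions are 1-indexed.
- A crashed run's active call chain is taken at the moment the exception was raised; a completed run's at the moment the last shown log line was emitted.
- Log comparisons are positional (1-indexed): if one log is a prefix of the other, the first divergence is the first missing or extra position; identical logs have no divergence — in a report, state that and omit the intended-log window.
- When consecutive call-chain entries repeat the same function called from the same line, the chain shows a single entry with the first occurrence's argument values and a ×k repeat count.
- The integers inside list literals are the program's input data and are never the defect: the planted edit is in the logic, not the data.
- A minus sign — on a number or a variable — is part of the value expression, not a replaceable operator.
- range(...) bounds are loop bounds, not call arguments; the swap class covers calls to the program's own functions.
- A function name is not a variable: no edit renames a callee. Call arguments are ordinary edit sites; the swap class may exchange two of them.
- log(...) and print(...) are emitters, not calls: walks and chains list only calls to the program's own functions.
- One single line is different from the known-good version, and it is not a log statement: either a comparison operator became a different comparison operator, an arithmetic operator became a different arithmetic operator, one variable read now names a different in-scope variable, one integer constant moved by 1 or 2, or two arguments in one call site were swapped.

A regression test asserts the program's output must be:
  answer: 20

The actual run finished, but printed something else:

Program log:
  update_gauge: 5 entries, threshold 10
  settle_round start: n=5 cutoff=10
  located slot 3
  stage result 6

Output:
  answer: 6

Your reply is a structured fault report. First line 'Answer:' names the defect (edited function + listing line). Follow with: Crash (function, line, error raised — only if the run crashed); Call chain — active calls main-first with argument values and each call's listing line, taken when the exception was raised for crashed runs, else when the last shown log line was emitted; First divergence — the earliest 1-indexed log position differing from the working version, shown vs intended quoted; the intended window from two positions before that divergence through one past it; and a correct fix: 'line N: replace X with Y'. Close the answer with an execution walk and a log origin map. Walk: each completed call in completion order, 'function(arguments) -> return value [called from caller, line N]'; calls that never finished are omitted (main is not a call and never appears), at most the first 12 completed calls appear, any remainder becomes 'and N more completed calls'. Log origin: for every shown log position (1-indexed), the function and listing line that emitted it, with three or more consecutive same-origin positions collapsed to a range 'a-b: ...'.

Answer: the defect is in update_gauge at line 12.
The tell: Position 4 is the first bad log line: 'stage result 6' should read 'stage result 20'.
Call chain: main.
First divergence: position 4 — the shown line 'stage result 6' should read 'stage result 20'.
Intended log window:
  2: settle_round start: n=5 cutoff=10
  3: located slot 3
  4: stage result 20
Execution walk:
  settle_round([11, 2, 4, 10, 7], 10) -> 3  [called from update_gauge, line 9]
  update_gauge([11, 2, 4, 10, 7], 10) -> 6  [called from main, line 17]
Origin of each log line:
  1 — update_gauge, line 8
  2 — settle_round, line 2
  3 — update_gauge, line 10
  4 — main, line 18
A correct fix: line 12: replace `low` with `total`.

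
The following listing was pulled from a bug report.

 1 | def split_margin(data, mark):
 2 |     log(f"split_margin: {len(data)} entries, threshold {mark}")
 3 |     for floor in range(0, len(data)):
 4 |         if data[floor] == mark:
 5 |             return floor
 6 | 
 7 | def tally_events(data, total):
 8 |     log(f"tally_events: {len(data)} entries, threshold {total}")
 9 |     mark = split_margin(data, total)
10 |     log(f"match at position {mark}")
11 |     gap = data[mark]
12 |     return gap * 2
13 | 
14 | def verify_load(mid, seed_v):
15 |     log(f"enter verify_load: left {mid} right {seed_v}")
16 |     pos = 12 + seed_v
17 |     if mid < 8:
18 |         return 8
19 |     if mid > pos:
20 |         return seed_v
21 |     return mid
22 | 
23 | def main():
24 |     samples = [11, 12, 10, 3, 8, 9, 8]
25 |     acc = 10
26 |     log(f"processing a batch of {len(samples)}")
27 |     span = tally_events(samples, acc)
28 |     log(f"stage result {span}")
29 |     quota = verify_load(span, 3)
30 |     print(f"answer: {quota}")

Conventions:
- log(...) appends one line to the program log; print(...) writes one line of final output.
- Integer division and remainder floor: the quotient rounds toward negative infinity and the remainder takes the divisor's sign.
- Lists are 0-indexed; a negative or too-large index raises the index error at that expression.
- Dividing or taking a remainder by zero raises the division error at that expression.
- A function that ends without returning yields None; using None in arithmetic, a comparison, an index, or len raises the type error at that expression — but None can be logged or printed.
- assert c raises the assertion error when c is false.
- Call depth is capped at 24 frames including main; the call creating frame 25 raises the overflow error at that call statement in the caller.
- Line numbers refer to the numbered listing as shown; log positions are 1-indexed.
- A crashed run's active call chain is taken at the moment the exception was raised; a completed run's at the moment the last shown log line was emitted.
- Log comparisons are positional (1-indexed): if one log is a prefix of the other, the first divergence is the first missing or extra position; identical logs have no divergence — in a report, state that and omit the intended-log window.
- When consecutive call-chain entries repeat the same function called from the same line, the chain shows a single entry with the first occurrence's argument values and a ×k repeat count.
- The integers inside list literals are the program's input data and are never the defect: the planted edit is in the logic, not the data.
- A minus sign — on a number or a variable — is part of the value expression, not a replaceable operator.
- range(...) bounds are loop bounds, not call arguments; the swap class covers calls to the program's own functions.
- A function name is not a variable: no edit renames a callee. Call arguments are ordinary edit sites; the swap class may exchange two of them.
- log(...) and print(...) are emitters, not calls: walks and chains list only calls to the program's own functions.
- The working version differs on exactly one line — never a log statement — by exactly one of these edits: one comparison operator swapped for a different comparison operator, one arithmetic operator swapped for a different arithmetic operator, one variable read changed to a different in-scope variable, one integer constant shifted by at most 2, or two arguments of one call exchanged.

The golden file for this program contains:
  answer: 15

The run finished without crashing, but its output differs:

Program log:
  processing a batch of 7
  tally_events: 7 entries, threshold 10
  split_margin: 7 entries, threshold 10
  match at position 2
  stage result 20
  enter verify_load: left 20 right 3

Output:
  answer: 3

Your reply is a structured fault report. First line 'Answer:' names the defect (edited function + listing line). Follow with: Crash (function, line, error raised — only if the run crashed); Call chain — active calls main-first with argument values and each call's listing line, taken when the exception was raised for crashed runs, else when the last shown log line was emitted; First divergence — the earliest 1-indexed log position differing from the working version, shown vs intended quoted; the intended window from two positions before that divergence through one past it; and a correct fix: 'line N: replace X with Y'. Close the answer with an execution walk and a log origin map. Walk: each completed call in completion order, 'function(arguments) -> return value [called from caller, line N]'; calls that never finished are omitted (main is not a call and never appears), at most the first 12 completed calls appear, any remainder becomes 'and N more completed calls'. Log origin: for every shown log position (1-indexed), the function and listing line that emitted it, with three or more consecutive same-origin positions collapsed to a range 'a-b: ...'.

Answer: the defect is in verify_load at line 20.
The tell: Every logged value matches the working version; the printed result is what differs.
Call chain: main -> verify_load(20, 3) (called at line 29).
First divergence: none — the logs agree in full.
Execution walk:
  split_margin([11, 12, 10, 3, 8, 9, 8], 10) -> 2  [called from tally_events, line 9]
  tally_events([11, 12, 10, 3, 8, 9, 8], 10) -> 20  [called from main, line 27]
  verify_load(20, 3) -> 3  [called from main, line 29]
Log origin:
  1: emitted by main (line 26)
  2: emitted by tally_events (line 8)
  3: emitted by split_margin (line 2)
  4: emitted by tally_events (line 10)
  5: emitted by main (line 28)
  6: emitted by verify_load (line 15)
A correct fix: line 20: replace `seed_v` with `pos`.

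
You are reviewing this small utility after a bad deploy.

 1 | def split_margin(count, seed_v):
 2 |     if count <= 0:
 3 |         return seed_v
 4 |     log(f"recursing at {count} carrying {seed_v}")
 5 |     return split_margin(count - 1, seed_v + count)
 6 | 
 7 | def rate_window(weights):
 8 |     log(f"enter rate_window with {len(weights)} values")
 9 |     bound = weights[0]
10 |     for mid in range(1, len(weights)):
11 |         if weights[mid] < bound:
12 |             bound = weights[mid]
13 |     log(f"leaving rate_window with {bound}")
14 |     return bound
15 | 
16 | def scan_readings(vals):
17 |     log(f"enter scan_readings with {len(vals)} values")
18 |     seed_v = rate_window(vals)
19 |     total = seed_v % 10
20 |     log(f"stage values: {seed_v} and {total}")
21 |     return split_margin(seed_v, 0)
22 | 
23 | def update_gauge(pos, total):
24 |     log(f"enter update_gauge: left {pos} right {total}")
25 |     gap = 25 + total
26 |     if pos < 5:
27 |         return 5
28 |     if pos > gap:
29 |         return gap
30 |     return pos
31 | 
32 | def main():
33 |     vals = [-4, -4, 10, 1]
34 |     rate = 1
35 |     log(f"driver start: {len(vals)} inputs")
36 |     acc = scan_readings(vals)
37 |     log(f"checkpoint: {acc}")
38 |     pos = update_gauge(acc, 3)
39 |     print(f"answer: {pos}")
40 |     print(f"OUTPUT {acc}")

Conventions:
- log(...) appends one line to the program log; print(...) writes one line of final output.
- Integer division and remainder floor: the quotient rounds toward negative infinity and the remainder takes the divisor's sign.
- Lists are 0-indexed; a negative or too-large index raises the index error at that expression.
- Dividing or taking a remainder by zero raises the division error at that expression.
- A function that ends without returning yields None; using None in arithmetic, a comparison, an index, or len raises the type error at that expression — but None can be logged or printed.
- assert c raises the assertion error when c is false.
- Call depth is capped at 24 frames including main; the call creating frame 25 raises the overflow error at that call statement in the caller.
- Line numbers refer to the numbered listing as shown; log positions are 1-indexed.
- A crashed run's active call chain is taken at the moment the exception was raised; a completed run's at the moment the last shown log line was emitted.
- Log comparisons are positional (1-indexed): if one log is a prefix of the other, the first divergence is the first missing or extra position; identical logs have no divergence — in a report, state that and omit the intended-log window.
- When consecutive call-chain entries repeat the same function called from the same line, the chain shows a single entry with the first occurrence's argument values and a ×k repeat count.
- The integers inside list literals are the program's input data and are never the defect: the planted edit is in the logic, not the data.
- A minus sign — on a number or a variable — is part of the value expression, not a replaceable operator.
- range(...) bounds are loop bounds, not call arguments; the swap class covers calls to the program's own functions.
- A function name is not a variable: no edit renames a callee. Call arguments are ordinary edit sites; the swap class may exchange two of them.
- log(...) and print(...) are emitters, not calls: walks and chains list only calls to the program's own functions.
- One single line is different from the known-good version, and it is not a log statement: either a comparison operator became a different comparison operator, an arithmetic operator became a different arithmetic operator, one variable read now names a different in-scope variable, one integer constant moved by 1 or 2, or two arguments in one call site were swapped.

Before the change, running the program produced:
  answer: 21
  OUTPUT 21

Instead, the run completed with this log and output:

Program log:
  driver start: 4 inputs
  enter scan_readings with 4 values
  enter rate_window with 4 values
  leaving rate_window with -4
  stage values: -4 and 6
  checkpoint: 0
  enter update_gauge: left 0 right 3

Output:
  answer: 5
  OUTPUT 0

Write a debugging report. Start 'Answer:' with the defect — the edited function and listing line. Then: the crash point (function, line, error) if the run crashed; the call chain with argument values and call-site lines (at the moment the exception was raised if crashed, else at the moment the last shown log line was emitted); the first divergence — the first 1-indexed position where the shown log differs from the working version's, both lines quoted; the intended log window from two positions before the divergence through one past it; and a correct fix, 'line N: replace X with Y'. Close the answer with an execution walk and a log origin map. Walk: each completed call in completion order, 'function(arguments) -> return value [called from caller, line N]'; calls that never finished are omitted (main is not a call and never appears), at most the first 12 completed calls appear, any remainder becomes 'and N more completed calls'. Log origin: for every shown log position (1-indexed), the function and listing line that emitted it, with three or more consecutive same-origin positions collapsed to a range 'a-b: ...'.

Answer: the defect is in scan_readings at line 21.
The tell: The earliest visible damage is log position 6 — 'checkpoint: 0' rather than the intended 'recursing at 6 carrying 0'.
Call chain: main -> update_gauge(0, 3) (called at line 38).
First divergence: position 6 — shown 'checkpoint: 0', intended 'recursing at 6 carrying 0'.
Intended log window:
  4: leaving rate_window with -4
  5: stage values: -4 and 6
  6: recursing at 6 carrying 0
  7: recursing at 5 carrying 6
Execution walk:
  rate_window([-4, -4, 10, 1]) -> -4  [called from scan_readings, line 18]
  split_margin(-4, 0) -> 0  [called from scan_readings, line 21]
  scan_readings([-4, -4, 10, 1]) -> 0  [called from main, line 36]
  update_gauge(0, 3) -> 5  [called from main, line 38]
Origin of each log line:
  1: logged in main at line 35
  2: logged in scan_readings at line 17
  3: logged in rate_window at line 8
  4: logged in rate_window at line 13
  5: logged in scan_readings at line 20
  6: logged in main at line 37
  7: logged in update_gauge at line 24
A correct fix: line 21: replace `seed_v` with `total`.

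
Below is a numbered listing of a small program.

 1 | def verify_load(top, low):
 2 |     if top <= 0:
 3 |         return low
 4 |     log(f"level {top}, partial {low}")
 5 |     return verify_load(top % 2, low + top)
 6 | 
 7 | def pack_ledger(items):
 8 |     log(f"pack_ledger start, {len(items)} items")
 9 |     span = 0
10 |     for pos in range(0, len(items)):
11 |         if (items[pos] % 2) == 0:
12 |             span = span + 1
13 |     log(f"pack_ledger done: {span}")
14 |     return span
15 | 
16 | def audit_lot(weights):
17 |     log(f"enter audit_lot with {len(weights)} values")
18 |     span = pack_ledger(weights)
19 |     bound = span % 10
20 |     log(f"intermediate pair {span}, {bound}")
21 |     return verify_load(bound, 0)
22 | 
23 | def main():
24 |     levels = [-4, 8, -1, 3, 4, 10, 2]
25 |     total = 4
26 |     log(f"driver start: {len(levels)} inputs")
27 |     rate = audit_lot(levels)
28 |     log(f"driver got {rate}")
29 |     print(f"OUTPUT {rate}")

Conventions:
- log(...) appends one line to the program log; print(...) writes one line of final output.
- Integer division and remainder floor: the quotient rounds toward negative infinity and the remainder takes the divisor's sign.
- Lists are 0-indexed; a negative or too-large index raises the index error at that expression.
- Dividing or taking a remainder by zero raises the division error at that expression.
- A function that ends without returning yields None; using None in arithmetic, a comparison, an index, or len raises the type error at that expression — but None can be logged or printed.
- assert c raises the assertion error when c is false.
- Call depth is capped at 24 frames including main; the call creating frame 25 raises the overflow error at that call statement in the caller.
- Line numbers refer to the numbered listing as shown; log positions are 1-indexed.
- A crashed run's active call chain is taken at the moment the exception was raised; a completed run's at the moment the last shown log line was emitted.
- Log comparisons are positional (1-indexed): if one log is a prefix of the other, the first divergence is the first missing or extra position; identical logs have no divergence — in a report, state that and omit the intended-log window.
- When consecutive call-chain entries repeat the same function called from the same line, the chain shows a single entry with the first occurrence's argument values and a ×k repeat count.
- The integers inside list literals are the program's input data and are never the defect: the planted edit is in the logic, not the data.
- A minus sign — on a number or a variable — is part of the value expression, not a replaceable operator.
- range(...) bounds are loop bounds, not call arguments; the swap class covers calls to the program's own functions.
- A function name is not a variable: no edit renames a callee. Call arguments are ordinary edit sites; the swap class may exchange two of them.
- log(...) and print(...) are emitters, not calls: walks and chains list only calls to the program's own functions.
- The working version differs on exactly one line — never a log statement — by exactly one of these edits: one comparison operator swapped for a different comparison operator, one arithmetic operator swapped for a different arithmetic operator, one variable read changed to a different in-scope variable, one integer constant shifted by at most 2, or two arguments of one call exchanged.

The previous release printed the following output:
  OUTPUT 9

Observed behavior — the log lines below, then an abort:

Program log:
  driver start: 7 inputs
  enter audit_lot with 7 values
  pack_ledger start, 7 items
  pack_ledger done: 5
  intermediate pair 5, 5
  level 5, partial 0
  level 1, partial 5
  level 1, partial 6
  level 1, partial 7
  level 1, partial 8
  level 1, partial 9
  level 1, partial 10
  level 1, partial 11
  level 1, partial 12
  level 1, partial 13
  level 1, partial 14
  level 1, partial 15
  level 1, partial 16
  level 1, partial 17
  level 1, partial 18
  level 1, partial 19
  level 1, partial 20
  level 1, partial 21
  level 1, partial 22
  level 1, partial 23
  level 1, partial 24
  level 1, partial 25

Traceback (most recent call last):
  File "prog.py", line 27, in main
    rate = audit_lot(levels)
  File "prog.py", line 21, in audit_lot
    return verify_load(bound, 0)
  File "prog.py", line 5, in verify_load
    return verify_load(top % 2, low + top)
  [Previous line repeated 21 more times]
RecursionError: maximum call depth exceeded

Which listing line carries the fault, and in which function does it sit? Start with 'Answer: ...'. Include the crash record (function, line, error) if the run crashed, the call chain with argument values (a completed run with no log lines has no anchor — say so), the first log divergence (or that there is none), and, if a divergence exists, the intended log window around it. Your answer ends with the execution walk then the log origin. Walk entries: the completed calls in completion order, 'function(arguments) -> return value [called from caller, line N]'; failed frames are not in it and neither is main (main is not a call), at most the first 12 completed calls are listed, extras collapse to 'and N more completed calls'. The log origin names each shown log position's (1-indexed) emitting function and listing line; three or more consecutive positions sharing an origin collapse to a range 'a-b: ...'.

Answer: the defect is in verify_load at line 5.
Key fact: Everything matches until log position 7, which reads 'level 1, partial 5' in place of 'level 3, partial 5'.
Crash: verify_load, line 5, RecursionError.
Call chain: main -> audit_lot([-4, 8, -1, 3, 4, 10, 2]) (called at line 27) -> verify_load(5, 0) (called at line 21) -> verify_load(1, 5) (called at line 5) ×21.
First divergence: at position 7 the run shows 'level 1, partial 5' where the working version logs 'level 3, partial 5'.
Intended log window:
  5: intermediate pair 5, 5
  6: level 5, partial 0
  7: level 3, partial 5
  8: level 1, partial 8
Execution walk:
  pack_ledger([-4, 8, -1, 3, 4, 10, 2]) -> 5  [called from audit_lot, line 18]
Log origins:
  1: from main, line 26
  2: from audit_lot, line 17
  3: from pack_ledger, line 8
  4: from pack_ledger, line 13
  5: from audit_lot, line 20
  6-27: from verify_load, line 4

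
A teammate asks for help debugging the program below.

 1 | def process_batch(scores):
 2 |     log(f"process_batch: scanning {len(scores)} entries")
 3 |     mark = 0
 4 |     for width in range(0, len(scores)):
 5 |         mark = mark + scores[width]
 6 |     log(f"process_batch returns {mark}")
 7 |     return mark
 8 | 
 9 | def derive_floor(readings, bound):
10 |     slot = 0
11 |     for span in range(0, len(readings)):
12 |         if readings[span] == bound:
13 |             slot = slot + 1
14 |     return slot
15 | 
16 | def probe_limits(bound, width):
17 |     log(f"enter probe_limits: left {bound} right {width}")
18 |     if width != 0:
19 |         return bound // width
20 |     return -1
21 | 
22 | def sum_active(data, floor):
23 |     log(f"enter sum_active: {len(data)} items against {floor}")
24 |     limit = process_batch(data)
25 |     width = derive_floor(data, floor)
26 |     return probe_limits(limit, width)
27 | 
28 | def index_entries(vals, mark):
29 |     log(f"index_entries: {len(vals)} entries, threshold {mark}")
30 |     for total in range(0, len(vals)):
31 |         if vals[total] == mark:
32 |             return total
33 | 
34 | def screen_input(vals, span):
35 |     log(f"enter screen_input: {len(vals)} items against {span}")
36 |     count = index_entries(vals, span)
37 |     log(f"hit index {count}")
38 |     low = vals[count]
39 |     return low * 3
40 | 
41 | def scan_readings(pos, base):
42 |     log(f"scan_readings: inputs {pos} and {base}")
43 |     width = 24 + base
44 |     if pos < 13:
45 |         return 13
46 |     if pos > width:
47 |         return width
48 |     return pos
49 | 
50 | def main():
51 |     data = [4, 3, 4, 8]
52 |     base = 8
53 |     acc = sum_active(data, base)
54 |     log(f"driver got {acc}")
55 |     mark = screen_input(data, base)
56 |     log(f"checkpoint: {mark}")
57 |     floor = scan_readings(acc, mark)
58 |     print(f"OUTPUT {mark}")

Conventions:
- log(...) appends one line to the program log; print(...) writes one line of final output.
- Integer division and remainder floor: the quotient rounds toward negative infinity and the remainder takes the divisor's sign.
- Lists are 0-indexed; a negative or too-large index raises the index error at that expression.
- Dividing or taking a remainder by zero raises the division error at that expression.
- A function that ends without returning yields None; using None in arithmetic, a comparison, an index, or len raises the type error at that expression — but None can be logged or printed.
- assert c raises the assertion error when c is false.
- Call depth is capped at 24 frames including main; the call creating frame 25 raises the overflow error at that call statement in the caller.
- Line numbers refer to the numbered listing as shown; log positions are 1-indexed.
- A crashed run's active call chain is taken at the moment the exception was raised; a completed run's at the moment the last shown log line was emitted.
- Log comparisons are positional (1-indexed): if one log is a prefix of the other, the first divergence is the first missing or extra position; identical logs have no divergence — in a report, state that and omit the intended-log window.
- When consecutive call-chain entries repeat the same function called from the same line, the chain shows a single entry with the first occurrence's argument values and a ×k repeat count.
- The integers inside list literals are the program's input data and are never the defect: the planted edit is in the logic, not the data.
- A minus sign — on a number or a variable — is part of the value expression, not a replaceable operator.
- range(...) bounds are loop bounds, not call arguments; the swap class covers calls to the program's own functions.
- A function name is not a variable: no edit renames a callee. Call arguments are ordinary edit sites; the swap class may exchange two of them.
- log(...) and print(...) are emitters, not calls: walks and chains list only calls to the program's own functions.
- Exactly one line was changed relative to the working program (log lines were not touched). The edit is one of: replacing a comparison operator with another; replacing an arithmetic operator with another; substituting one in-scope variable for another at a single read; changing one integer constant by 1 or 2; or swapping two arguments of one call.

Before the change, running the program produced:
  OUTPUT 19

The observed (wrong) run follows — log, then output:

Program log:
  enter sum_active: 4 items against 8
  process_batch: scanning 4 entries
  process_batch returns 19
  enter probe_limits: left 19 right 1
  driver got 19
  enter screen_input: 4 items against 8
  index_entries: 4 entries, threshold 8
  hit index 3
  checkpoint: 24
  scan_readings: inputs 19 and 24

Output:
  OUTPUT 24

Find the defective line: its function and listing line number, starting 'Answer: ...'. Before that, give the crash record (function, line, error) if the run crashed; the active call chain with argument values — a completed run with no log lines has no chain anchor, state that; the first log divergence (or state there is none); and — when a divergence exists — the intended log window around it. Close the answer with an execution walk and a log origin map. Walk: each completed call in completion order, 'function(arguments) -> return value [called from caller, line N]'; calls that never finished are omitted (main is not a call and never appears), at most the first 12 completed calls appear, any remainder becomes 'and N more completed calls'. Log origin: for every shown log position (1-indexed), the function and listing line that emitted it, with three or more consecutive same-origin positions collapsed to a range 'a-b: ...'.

Answer: the defect is in main at line 58.
Key fact: The logs agree in full; only the final output differs.
Call chain: main -> scan_readings(19, 24) (called at line 57).
First divergence: none (the log streams are identical).
Execution walk:
  process_batch([4, 3, 4, 8]) -> 19  [called from sum_active, line 24]
  derive_floor([4, 3, 4, 8], 8) -> 1  [called from sum_active, line 25]
  probe_limits(19, 1) -> 19  [called from sum_active, line 26]
  sum_active([4, 3, 4, 8], 8) -> 19  [called from main, line 53]
  index_entries([4, 3, 4, 8], 8) -> 3  [called from screen_input, line 36]
  screen_input([4, 3, 4, 8], 8) -> 24  [called from main, line 55]
  scan_readings(19, 24) -> 19  [called from main, line 57]
Log line origins:
  1: from sum_active, line 23
  2: from process_batch, line 2
  3: from process_batch, line 6
  4: from probe_limits, line 17
  5: from main, line 54
  6: from screen_input, line 35
  7: from index_entries, line 29
  8: from screen_input, line 37
  9: from main, line 56
  10: from scan_readings, line 42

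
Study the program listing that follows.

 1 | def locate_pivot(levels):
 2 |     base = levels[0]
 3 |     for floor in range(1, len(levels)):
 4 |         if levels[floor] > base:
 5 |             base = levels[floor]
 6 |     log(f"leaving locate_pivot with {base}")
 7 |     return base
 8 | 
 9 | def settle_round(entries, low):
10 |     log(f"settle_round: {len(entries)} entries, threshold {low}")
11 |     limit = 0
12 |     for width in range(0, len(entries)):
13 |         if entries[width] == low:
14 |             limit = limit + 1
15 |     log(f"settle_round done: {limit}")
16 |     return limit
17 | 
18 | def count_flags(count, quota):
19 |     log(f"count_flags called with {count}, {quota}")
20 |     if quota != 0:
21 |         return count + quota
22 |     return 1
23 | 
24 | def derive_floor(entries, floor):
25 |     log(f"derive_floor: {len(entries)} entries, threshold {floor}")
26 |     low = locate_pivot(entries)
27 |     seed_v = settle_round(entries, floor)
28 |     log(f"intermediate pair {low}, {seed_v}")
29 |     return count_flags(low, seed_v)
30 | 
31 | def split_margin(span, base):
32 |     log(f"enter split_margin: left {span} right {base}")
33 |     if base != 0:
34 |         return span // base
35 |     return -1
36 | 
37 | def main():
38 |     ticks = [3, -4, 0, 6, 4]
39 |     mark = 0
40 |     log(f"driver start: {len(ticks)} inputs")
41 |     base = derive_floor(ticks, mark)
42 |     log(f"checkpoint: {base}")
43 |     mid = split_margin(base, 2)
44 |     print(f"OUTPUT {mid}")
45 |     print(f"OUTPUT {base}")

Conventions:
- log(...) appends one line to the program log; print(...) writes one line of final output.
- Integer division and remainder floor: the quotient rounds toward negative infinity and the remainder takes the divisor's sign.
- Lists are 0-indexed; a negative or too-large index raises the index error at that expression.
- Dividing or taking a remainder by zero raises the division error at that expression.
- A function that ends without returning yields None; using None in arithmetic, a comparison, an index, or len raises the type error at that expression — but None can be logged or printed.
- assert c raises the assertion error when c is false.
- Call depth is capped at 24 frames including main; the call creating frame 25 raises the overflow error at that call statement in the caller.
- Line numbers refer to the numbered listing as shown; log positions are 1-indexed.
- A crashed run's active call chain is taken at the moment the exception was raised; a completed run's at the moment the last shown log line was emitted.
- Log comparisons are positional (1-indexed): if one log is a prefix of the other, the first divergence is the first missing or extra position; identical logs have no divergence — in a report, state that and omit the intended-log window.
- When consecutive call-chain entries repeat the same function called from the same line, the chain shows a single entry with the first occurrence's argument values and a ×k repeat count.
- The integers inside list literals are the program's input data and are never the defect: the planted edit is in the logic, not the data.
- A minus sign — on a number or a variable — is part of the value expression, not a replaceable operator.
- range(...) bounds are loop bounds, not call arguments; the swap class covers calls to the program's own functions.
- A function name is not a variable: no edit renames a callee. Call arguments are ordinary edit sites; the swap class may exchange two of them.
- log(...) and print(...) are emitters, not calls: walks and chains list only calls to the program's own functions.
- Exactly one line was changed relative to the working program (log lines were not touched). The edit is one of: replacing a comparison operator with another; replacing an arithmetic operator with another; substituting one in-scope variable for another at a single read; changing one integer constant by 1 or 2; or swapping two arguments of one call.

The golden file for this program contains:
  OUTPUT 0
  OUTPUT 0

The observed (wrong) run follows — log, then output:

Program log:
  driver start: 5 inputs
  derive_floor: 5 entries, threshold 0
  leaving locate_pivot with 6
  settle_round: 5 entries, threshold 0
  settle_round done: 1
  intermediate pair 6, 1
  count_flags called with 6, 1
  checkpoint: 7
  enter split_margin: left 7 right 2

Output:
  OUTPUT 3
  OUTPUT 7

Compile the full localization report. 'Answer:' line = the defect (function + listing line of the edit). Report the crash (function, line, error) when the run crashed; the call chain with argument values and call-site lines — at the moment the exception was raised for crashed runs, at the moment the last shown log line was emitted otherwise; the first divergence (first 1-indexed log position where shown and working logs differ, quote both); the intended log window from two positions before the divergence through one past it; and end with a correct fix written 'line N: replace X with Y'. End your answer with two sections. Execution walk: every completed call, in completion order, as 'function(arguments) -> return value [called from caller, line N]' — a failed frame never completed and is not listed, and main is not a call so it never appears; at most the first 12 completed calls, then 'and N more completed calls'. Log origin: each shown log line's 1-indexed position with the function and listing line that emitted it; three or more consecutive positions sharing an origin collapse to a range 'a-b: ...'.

Answer: the defect is in count_flags at line 21.
The tell: The earliest visible damage is log position 8 — 'checkpoint: 7' rather than the intended 'checkpoint: 0'.
Call chain: main -> split_margin(7, 2) (called at line 43).
First divergence: position 8 — the shown line 'checkpoint: 7' should read 'checkpoint: 0'.
Intended log window:
  6: intermediate pair 6, 1
  7: count_flags called with 6, 1
  8: checkpoint: 0
  9: enter split_margin: left 0 right 2
Execution walk:
  locate_pivot([3, -4, 0, 6, 4]) -> 6  [called from derive_floor, line 26]
  settle_round([3, -4, 0, 6, 4], 0) -> 1  [called from derive_floor, line 27]
  count_flags(6, 1) -> 7  [called from derive_floor, line 29]
  derive_floor([3, -4, 0, 6, 4], 0) -> 7  [called from main, line 41]
  split_margin(7, 2) -> 3  [called from main, line 43]
Log line origins:
  1: logged in main at line 40
  2: logged in derive_floor at line 25
  3: logged in locate_pivot at line 6
  4: logged in settle_round at line 10
  5: logged in settle_round at line 15
  6: logged in derive_floor at line 28
  7: logged in count_flags at line 19
  8: logged in main at line 42
  9: logged in split_margin at line 32
A correct fix: line 21: replace `+` with `%`.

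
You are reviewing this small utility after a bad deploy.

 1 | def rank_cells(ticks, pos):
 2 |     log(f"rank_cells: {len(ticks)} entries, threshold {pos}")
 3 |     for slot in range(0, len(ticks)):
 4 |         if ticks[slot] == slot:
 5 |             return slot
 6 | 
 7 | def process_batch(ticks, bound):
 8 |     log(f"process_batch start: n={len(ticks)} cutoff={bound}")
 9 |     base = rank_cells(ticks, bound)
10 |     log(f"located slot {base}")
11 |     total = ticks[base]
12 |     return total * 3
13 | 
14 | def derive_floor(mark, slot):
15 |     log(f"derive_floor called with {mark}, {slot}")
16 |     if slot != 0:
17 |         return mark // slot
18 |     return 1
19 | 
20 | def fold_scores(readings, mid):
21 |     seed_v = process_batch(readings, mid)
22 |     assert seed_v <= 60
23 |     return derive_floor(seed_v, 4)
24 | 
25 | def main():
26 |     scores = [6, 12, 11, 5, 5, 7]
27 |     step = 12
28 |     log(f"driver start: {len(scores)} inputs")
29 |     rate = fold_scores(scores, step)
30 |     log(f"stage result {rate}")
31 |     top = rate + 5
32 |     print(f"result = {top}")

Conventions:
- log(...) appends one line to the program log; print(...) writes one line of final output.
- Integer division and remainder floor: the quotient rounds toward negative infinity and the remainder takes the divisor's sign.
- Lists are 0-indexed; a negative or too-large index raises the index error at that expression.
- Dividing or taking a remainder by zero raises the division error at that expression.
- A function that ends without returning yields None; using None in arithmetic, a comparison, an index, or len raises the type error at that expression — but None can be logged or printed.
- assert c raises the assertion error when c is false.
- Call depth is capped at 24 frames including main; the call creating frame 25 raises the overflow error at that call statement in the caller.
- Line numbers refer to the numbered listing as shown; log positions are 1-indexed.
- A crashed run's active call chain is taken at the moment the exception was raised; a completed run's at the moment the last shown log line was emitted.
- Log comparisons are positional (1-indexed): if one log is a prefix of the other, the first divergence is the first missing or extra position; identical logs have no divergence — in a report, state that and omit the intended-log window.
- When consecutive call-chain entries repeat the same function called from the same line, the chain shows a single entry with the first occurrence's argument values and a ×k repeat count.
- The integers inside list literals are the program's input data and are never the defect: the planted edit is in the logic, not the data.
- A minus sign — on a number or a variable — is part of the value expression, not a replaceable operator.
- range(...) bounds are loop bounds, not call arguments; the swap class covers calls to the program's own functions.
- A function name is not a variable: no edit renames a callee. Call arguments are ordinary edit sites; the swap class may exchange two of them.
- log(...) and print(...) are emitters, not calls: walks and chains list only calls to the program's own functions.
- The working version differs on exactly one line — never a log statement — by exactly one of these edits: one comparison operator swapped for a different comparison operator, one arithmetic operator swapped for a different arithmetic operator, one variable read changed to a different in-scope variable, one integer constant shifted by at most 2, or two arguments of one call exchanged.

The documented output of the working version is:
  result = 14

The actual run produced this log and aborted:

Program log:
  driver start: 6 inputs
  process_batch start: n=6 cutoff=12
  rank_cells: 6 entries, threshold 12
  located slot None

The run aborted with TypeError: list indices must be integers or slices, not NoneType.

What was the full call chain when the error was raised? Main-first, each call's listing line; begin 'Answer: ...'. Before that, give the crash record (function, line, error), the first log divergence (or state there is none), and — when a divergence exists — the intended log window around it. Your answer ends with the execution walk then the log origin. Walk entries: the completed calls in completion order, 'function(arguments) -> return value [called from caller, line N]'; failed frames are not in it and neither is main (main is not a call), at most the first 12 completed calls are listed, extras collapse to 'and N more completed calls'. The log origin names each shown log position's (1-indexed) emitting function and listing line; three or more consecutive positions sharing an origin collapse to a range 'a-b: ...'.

Answer: main -> fold_scores (called at line 29) -> process_batch (called at line 21).
Key fact: At log position 4 the runs split — shown 'located slot None', but the working version logs 'located slot 1'.
Crash: process_batch, line 11, TypeError.
First divergence: position 4; shown 'located slot None' vs intended 'located slot 1'.
Intended log window:
  2: process_batch start: n=6 cutoff=12
  3: rank_cells: 6 entries, threshold 12
  4: located slot 1
  5: derive_floor called with 36, 4
Execution walk:
  rank_cells([6, 12, 11, 5, 5, 7], 12) -> None  [called from process_batch, line 9]
Log origin:
  1: from main, line 28
  2: from process_batch, line 8
  3: from rank_cells, line 2
  4: from process_batch, line 10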